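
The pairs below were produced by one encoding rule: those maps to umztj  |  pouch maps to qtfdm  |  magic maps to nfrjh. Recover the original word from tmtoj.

Shifts by position in those: pos 0: t→u (+1), pos 1: h→m (+5), pos 2: o→z (+11), pos 3: s→t (+1), pos 4: e→j (+5) — repeating every 3. A repeating key of period 3 is used — shifts +1, +5, +11 over and over.
Undoing it on tmtoj: t−1=s, m−5=h, t−11=i, o−1=n, j−5=e.

shine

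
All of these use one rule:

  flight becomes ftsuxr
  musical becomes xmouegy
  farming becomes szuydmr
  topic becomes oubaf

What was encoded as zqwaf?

token

The output letters match the input read backwards, each shifted +12: flight reversed is thgilf. The word is reversed, then every letter is shifted forward by 12.
Decoding zqwaf: shift back: z−12=n, q−12=e, w−12=k, a−12=o, f−12=t → nekot; then reverse → token.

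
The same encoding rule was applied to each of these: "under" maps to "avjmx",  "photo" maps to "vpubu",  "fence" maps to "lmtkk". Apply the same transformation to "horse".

Shifts by position in under: pos 0: u→a (+6), pos 1: n→v (+8), pos 2: d→j (+6), pos 3: e→m (+8) — repeating every 2. A repeating key of period 2 is used — shifts +6, +8 over and over.
On horse: h+6=n, o+8=w, r+6=x, s+8=a, e+6=k.

nwxak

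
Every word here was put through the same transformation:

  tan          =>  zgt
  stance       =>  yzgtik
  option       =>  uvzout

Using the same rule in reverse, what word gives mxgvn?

graph

Compare letters: t→z is +6, a→g is +6, n→t is +6 — a constant shift. Each letter is shifted forward by 6 in the alphabet (a Caesar shift of +6).
Decoding mxgvn: m−6=g, x−6=r, g−6=a, v−6=p, n−6=h.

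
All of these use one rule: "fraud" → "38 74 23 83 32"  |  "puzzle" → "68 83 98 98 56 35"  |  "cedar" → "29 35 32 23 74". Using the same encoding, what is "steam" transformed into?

77 80 35 23 59

The formula is n = 3×(alphabet index, a=1) + 20.
On steam: s=19→77, t=20→80, e=5→35, a=1→23, m=13→59.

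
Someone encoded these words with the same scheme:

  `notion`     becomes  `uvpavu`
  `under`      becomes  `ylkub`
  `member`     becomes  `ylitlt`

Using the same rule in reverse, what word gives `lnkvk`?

dodge

The output letters match the input read backwards, each shifted +7: notion reversed is noiton. Two steps: reverse the string, then apply a Caesar shift of +7.
Reversing it on lnkvk: shift back: l−7=e, n−7=g, k−7=d, v−7=o, k−7=d → egdod; then reverse → dodge.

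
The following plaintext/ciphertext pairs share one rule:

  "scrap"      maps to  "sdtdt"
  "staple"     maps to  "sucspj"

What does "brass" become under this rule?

In scrap: s→s is +0, c→d is +1, r→t is +2, a→d is +3 — the shift increases by 1 each position. Letter i (0-indexed) is shifted by i+0, so successive shifts are 0, 1, 2, ….
For brass: b+0=b, r+1=s, a+2=c, s+3=v, s+4=w.

bscvw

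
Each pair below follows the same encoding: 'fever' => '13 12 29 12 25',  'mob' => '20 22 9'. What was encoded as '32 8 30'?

yaw

f is letter #6 and maps to 13: an offset of 7. The number is (letter's place in the alphabet, a=1) + 7.
Undoing it on 32 8 30: 32→(32−7)÷1=25=y, 8→(8−7)÷1=1=a, 30→(30−7)÷1=23=w.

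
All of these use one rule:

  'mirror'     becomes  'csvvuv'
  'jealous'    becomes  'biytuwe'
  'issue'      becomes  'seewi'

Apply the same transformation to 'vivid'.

m(12)→c(2) and i(8)→s(18) fit y≡9x+24 (mod 26); the inverse of 9 mod 26 is 3. This is an affine cipher: with a=0,…,z=25, each position x becomes (9x+24) mod 26.
Applying it to vivid: v(21)→9·21+24≡5=f; i(8)→9·8+24≡18=s; v(21)→9·21+24≡5=f; i(8)→9·8+24≡18=s; d(3)→9·3+24≡25=z (all mod 26).

fsfsz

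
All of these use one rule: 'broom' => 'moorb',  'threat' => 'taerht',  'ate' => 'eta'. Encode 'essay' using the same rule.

The output letters match the input read backwards: broom reversed is moorb. It's just the letters in reverse order.
Applying it to essay: reverse → yasse.

yasse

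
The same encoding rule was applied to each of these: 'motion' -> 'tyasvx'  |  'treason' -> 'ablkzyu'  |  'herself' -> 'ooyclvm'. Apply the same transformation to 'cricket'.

Shifts by position in motion: pos 0: m→t (+7), pos 1: o→y (+10), pos 2: t→a (+7), pos 3: i→s (+10) — repeating every 2. A repeating key of period 2 is used — shifts +7, +10 over and over.
Applying it to cricket: c+7=j, r+10=b, i+7=p, c+10=m, k+7=r, e+10=o, t+7=a.

jbpmroa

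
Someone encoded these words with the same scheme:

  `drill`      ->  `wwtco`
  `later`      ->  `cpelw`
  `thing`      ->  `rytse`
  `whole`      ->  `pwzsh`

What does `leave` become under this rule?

pglpw

The output letters match the input read backwards, each shifted +11: drill reversed is llird. Read the word backwards and shift each letter +11.
Applying it to leave: reverse → evael; then shift: e+11=p, v+11=g, a+11=l, e+11=p, l+11=w.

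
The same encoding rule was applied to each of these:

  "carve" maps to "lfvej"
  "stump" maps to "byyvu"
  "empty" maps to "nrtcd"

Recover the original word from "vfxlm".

The shifts repeat in a cycle of length 3: positions 0,1,… shift by +9, +5, +4, then the pattern repeats.
Undoing it on vfxlm: v−9=m, f−5=a, x−4=t, l−9=c, m−5=h.

match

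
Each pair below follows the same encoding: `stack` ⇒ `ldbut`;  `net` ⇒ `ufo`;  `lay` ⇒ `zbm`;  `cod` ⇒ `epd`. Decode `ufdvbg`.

faucet

The output letters match the input read backwards, each shifted +1: stack reversed is kcats. Read the word backwards and shift each letter +1.
Reversing it on ufdvbg: shift back: u−1=t, f−1=e, d−1=c, v−1=u, b−1=a, g−1=f → tecuaf; then reverse → faucet.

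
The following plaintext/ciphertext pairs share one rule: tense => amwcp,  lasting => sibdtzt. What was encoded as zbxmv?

stock

The shift increases by 1 at each position, starting from +7: 7, 8, 9, ….
Undoing it on zbxmv: z−7=s, b−8=t, x−9=o, m−10=c, v−11=k.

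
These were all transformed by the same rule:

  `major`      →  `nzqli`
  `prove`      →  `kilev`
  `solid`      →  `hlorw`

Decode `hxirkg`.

Each pair mirrors across the alphabet (m↔n, a↔z, j↔q): positions sum to 25. Each letter is replaced by its mirror in the alphabet: a↔z, b↔y, c↔x, and so on (the Atbash cipher).
Reversing it on hxirkg: h↔s, x↔c, i↔r, r↔i, k↔p, g↔t.

script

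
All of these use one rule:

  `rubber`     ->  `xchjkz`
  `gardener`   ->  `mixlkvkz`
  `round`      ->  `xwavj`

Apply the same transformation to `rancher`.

Shifts by position in rubber: pos 0: r→x (+6), pos 1: u→c (+8), pos 2: b→h (+6), pos 3: b→j (+8) — repeating every 2. A repeating key of period 2 is used — shifts +6, +8 over and over.
Applying it to rancher: r+6=x, a+8=i, n+6=t, c+8=k, h+6=n, e+8=m, r+6=x.

xitknmx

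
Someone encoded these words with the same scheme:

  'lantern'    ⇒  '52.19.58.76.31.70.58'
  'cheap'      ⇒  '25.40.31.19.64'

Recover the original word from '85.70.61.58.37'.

wrong

Each letter becomes 3×(its alphabet position, a=1..z=26) + 16.
Undoing it on 85.70.61.58.37: 85→(85−16)÷3=23=w, 70→(70−16)÷3=18=r, 61→(61−16)÷3=15=o, 58→(58−16)÷3=14=n, 37→(37−16)÷3=7=g.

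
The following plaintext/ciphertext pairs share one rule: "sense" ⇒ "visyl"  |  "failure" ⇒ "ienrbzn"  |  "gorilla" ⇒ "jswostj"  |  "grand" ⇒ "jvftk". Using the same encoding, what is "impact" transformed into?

lqugjb

In sense: s→v is +3, e→i is +4, n→s is +5, s→y is +6 — the shift increases by 1 each position. Letter i (0-indexed) is shifted by i+3, so successive shifts are 3, 4, 5, ….
Applying it to impact: i+3=l, m+4=q, p+5=u, a+6=g, c+7=j, t+8=b.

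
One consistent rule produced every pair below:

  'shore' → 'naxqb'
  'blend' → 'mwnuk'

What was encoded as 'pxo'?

fog

The word is reversed, then every letter is shifted forward by 9.
Undoing it on pxo: shift back: p−9=g, x−9=o, o−9=f → gof; then reverse → fog.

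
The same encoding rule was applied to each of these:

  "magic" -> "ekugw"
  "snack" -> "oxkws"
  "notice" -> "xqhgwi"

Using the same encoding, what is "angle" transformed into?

Each letter's alphabet position (a=0..z=25) is mapped through 19·x+10 mod 26 — an affine cipher.
On angle: a(0)→19·0+10≡10=k; n(13)→19·13+10≡23=x; g(6)→19·6+10≡20=u; l(11)→19·11+10≡11=l; e(4)→19·4+10≡8=i (all mod 26).

kxuli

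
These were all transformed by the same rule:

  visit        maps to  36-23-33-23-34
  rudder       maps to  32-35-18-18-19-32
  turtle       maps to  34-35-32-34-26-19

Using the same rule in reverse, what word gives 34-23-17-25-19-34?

ticket

v is letter #22 and maps to 36: an offset of 14. Letters become their 1-based position plus 14 (so a→15, b→16, …).
Undoing it on 34-23-17-25-19-34: 34→(34−14)÷1=20=t, 23→(23−14)÷1=9=i, 17→(17−14)÷1=3=c, 25→(25−14)÷1=11=k, 19→(19−14)÷1=5=e, 34→(34−14)÷1=20=t.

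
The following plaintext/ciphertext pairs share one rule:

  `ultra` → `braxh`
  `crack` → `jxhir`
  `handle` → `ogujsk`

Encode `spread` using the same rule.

The shifts repeat in a cycle of length 2: positions 0,1,… shift by +7, +6, then the pattern repeats.
For spread: s+7=z, p+6=v, r+7=y, e+6=k, a+7=h, d+6=j.

zvykhj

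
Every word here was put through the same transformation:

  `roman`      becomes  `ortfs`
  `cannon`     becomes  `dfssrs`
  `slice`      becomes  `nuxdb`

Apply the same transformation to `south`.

nrlmy

r(17)→o(14) and o(14)→r(17) fit y≡25x+5 (mod 26); the inverse of 25 mod 26 is 25. Each letter's alphabet position (a=0..z=25) is mapped through 25·x+5 mod 26 — an affine cipher.
On south: s(18)→25·18+5≡13=n; o(14)→25·14+5≡17=r; u(20)→25·20+5≡11=l; t(19)→25·19+5≡12=m; h(7)→25·7+5≡24=y (all mod 26).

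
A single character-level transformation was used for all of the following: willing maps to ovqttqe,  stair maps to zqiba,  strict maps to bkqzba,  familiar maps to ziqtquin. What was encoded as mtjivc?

unable

The output letters match the input read backwards, each shifted +8: willing reversed is gnilliw. The word is reversed, then every letter is shifted forward by 8.
Reversing it on mtjivc: shift back: m−8=e, t−8=l, j−8=b, i−8=a, v−8=n, c−8=u → elbanu; then reverse → unable.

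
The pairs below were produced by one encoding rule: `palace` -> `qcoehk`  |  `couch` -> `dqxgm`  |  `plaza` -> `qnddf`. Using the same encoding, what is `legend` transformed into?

In palace: p→q is +1, a→c is +2, l→o is +3, a→e is +4 — the shift increases by 1 each position. Each letter shifts forward by (position + 1), i.e. 1, 2, 3, … — the shift grows by one for each successive letter.
On legend: l+1=m, e+2=g, g+3=j, e+4=i, n+5=s, d+6=j.

mgjisj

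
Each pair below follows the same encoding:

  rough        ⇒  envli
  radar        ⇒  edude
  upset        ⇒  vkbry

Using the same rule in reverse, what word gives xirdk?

cheap

r(17)→e(4) and o(14)→n(13) fit y≡23x+3 (mod 26); the inverse of 23 mod 26 is 17. Treating letters as 0–25, the rule is x ↦ 23x + 3 (mod 26).
Decoding xirdk: x(23)→17·(23−3)≡2=c; i(8)→17·(8−3)≡7=h; r(17)→17·(17−3)≡4=e; d(3)→17·(3−3)≡0=a; k(10)→17·(10−3)≡15=p (all mod 26).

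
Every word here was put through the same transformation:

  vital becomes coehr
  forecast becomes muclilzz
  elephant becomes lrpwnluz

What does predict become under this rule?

Shifts by position in vital: pos 0: v→c (+7), pos 1: i→o (+6), pos 2: t→e (+11), pos 3: a→h (+7), pos 4: l→r (+6) — repeating every 3. It's a Vigenère-style cipher with numeric key [7,6,11]: position i shifts by key[i mod 3].
For predict: p+7=w, r+6=x, e+11=p, d+7=k, i+6=o, c+11=n, t+7=a.

wxpkona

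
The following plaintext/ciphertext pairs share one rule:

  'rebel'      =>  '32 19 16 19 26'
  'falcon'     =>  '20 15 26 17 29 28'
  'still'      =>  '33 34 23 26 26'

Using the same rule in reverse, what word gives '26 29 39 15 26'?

r is letter #18 and maps to 32: an offset of 14. The number is (letter's place in the alphabet, a=1) + 14.
Reversing it on 26 29 39 15 26: 26→(26−14)÷1=12=l, 29→(29−14)÷1=15=o, 39→(39−14)÷1=25=y, 15→(15−14)÷1=1=a, 26→(26−14)÷1=12=l.

loyal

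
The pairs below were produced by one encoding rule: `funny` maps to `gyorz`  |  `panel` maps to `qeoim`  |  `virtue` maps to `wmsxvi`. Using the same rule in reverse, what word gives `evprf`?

drone

The shifts repeat in a cycle of length 2: positions 0,1,… shift by +1, +4, then the pattern repeats.
Decoding evprf: e−1=d, v−4=r, p−1=o, r−4=n, f−1=e.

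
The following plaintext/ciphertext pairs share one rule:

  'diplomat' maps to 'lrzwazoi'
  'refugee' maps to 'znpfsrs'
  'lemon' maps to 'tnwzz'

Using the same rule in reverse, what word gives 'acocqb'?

In diplomat: d→l is +8, i→r is +9, p→z is +10, l→w is +11 — the shift increases by 1 each position. Letter i (0-indexed) is shifted by i+8, so successive shifts are 8, 9, 10, ….
Reversing it on acocqb: a−8=s, c−9=t, o−10=e, c−11=r, q−12=e, b−13=o.

stereo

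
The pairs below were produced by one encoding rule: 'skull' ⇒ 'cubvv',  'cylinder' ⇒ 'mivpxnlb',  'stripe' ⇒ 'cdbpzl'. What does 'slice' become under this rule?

The shift depends on letter class: consonant s→c is +10, but vowel u→b is +7. Vowels shift forward by 7 and consonants shift forward by 10.
On slice: s(cons)+10=c, l(cons)+10=v, i(vowel)+7=p, c(cons)+10=m, e(vowel)+7=l.

cvpml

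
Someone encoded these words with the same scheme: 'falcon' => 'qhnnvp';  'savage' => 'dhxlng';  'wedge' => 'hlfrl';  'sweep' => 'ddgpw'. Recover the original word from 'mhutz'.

Shifts by position in falcon: pos 0: f→q (+11), pos 1: a→h (+7), pos 2: l→n (+2), pos 3: c→n (+11), pos 4: o→v (+7), pos 5: n→p (+2) — repeating every 3. A repeating key of period 3 is used — shifts +11, +7, +2 over and over.
Reversing it on mhutz: m−11=b, h−7=a, u−2=s, t−11=i, z−7=s.

basis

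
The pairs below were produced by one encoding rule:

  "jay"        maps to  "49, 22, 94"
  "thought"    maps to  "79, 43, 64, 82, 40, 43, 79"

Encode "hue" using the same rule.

The formula is n = 3×(alphabet index, a=1) + 19.
Applying it to hue: h=8→43, u=21→82, e=5→34.

43, 82, 34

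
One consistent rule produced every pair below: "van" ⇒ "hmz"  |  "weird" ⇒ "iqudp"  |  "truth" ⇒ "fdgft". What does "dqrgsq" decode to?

refuge

Compare letters: v→h is +12, a→m is +12, n→z is +12 — a constant shift. It's a constant shift of +12 (ROT12).
Decoding dqrgsq: d−12=r, q−12=e, r−12=f, g−12=u, s−12=g, q−12=e.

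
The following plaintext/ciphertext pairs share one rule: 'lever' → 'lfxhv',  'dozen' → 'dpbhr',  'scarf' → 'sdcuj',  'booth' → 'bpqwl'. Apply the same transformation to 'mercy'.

mftfc

In lever: l→l is +0, e→f is +1, v→x is +2, e→h is +3 — the shift increases by 1 each position. The shift increases by 1 at each position, starting from +0: 0, 1, 2, ….
For mercy: m+0=m, e+1=f, r+2=t, c+3=f, y+4=c.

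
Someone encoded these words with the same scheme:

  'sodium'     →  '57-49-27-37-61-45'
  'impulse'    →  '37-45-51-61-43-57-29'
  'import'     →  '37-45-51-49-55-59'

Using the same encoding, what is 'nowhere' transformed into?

Each letter becomes 2×(its alphabet position, a=1..z=26) + 19.
On nowhere: n=14→47, o=15→49, w=23→65, h=8→35, e=5→29, r=18→55, e=5→29.

47-49-65-35-29-55-29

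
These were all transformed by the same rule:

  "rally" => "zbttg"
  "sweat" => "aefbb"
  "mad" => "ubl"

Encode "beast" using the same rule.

The shift depends on letter class: consonant r→z is +8, but vowel a→b is +1. Vowels shift forward by 1 and consonants shift forward by 8.
On beast: b(cons)+8=j, e(vowel)+1=f, a(vowel)+1=b, s(cons)+8=a, t(cons)+8=b.

jfbab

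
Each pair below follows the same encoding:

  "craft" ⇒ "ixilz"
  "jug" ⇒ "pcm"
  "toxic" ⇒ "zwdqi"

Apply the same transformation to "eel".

The shift depends on letter class: consonant c→i is +6, but vowel a→i is +8. Two shifts are in play — +8 for a/e/i/o/u, +6 for every other letter.
For eel: e(vowel)+8=m, e(vowel)+8=m, l(cons)+6=r.

mmr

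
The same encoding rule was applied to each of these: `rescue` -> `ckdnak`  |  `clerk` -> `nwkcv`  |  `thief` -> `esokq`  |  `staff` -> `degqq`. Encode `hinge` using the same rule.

The shift depends on letter class: consonant r→c is +11, but vowel e→k is +6. Vowels shift forward by 6 and consonants shift forward by 11.
For hinge: h(cons)+11=s, i(vowel)+6=o, n(cons)+11=y, g(cons)+11=r, e(vowel)+6=k.

soyrk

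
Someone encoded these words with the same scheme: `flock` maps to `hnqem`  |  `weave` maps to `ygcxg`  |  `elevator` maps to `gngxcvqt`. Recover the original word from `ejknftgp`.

children

Compare letters: f→h is +2, l→n is +2, o→q is +2 — a constant shift. Each letter is shifted forward by 2 in the alphabet (a Caesar shift of +2).
Undoing it on ejknftgp: e−2=c, j−2=h, k−2=i, n−2=l, f−2=d, t−2=r, g−2=e, p−2=n.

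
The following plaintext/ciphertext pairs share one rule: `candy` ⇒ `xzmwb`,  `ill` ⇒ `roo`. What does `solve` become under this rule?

hloev

Each pair mirrors across the alphabet (c↔x, a↔z, n↔m): positions sum to 25. Letters are reflected about the middle of the alphabet (position → 25−position): Atbash.
On solve: s↔h, o↔l, l↔o, v↔e, e↔v.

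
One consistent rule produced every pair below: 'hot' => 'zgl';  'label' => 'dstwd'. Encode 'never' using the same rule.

fwnwj

Compare letters: h→z is +18, o→g is +18, t→l is +18 — a constant shift. It's a constant shift of +18 (ROT18).
On never: n+18=f, e+18=w, v+18=n, e+18=w, r+18=j.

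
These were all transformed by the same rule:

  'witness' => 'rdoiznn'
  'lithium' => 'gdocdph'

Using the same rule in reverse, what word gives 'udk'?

Compare letters: w→r is +21, i→d is +21, t→o is +21 — a constant shift. Every letter moves 21 places later in the alphabet, wrapping around z→a.
Decoding udk: u−21=z, d−21=i, k−21=p.

zip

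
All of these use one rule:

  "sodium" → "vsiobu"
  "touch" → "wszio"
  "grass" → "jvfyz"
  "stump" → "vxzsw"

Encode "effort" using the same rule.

hjkuyb

Each letter shifts forward by (position + 3), i.e. 3, 4, 5, … — the shift grows by one for each successive letter.
On effort: e+3=h, f+4=j, f+5=k, o+6=u, r+7=y, t+8=b.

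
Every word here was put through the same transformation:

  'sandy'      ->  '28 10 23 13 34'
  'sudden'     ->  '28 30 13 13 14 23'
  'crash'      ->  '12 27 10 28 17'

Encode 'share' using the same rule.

s is letter #19 and maps to 28: an offset of 9. The number is (letter's place in the alphabet, a=1) + 9.
Applying it to share: s=19→28, h=8→17, a=1→10, r=18→27, e=5→14.

28 17 10 27 14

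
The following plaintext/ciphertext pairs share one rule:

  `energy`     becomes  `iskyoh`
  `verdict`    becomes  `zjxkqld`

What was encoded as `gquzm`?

In energy: e→i is +4, n→s is +5, e→k is +6, r→y is +7 — the shift increases by 1 each position. Letter i (0-indexed) is shifted by i+4, so successive shifts are 4, 5, 6, ….
Reversing it on gquzm: g−4=c, q−5=l, u−6=o, z−7=s, m−8=e.

close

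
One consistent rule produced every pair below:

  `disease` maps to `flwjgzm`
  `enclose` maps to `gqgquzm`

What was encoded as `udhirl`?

saddle

In disease: d→f is +2, i→l is +3, s→w is +4, e→j is +5 — the shift increases by 1 each position. Letter i (0-indexed) is shifted by i+2, so successive shifts are 2, 3, 4, ….
Undoing it on udhirl: u−2=s, d−3=a, h−4=d, i−5=d, r−6=l, l−7=e.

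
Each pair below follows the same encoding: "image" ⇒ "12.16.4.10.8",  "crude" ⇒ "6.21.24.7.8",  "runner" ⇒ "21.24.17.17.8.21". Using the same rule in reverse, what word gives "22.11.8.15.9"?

i is letter #9 and maps to 12: an offset of 3. Each letter is replaced by its alphabet position (a=1..z=26) + 3.
Undoing it on 22.11.8.15.9: 22→(22−3)÷1=19=s, 11→(11−3)÷1=8=h, 8→(8−3)÷1=5=e, 15→(15−3)÷1=12=l, 9→(9−3)÷1=6=f.

shelf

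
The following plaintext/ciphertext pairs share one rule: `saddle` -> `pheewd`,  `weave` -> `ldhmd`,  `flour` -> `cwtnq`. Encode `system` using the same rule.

Treating letters as 0–25, the rule is x ↦ 25x + 7 (mod 26).
Applying it to system: s(18)→25·18+7≡15=p; y(24)→25·24+7≡9=j; s(18)→25·18+7≡15=p; t(19)→25·19+7≡14=o; e(4)→25·4+7≡3=d; m(12)→25·12+7≡21=v (all mod 26).

pjpodv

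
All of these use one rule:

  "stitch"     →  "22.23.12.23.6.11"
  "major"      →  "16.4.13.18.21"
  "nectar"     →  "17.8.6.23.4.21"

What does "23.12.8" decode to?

s is letter #19 and maps to 22: an offset of 3. The number is (letter's place in the alphabet, a=1) + 3.
Undoing it on 23.12.8: 23→(23−3)÷1=20=t, 12→(12−3)÷1=9=i, 8→(8−3)÷1=5=e.

tie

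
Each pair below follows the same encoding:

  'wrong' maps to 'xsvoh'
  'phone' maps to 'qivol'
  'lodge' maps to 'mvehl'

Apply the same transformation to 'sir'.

tps

The shift depends on letter class: consonant w→x is +1, but vowel o→v is +7. Two shifts are in play — +7 for a/e/i/o/u, +1 for every other letter.
On sir: s(cons)+1=t, i(vowel)+7=p, r(cons)+1=s.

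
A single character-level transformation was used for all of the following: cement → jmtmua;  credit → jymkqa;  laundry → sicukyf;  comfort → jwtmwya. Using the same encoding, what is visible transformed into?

The shift depends on letter class: consonant c→j is +7, but vowel e→m is +8. Two shifts are in play — +8 for a/e/i/o/u, +7 for every other letter.
For visible: v(cons)+7=c, i(vowel)+8=q, s(cons)+7=z, i(vowel)+8=q, b(cons)+7=i, l(cons)+7=s, e(vowel)+8=m.

cqzqism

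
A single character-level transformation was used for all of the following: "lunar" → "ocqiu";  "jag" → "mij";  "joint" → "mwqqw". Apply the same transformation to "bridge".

euqgjm

The shift depends on letter class: consonant l→o is +3, but vowel u→c is +8. Vowels shift forward by 8 and consonants shift forward by 3.
For bridge: b(cons)+3=e, r(cons)+3=u, i(vowel)+8=q, d(cons)+3=g, g(cons)+3=j, e(vowel)+8=m.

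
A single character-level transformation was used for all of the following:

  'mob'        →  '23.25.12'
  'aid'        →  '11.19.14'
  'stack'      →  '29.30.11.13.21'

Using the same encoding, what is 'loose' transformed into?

m is letter #13 and maps to 23: an offset of 10. The number is (letter's place in the alphabet, a=1) + 10.
For loose: l=12→22, o=15→25, o=15→25, s=19→29, e=5→15.

22.25.25.29.15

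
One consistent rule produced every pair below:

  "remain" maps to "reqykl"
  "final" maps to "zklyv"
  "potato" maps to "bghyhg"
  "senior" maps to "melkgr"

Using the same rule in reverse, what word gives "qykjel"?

maiden

r(17)→r(17) and e(4)→e(4) fit y≡21x+24 (mod 26); the inverse of 21 mod 26 is 5. Each letter's alphabet position (a=0..z=25) is mapped through 21·x+24 mod 26 — an affine cipher.
Undoing it on qykjel: q(16)→5·(16−24)≡12=m; y(24)→5·(24−24)≡0=a; k(10)→5·(10−24)≡8=i; j(9)→5·(9−24)≡3=d; e(4)→5·(4−24)≡4=e; l(11)→5·(11−24)≡13=n (all mod 26).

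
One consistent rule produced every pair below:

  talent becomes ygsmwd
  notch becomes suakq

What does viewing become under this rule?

aolerxr

In talent: t→y is +5, a→g is +6, l→s is +7, e→m is +8 — the shift increases by 1 each position. Letter i (0-indexed) is shifted by i+5, so successive shifts are 5, 6, 7, ….
For viewing: v+5=a, i+6=o, e+7=l, w+8=e, i+9=r, n+10=x, g+11=r.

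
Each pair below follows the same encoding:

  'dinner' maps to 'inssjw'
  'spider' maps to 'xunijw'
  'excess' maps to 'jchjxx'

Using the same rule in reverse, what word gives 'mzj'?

hue

Every letter moves 5 places later in the alphabet, wrapping around z→a.
Decoding mzj: m−5=h, z−5=u, j−5=e.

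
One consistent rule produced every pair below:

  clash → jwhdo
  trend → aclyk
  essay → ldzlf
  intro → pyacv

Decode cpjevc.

Shifts by position in clash: pos 0: c→j (+7), pos 1: l→w (+11), pos 2: a→h (+7), pos 3: s→d (+11) — repeating every 2. The shifts repeat in a cycle of length 2: positions 0,1,… shift by +7, +11, then the pattern repeats.
Decoding cpjevc: c−7=v, p−11=e, j−7=c, e−11=t, v−7=o, c−11=r.

vector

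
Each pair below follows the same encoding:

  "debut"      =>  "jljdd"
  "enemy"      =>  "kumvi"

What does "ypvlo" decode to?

In debut: d→j is +6, e→l is +7, b→j is +8, u→d is +9 — the shift increases by 1 each position. Each letter shifts forward by (position + 6), i.e. 6, 7, 8, … — the shift grows by one for each successive letter.
Decoding ypvlo: y−6=s, p−7=i, v−8=n, l−9=c, o−10=e.

since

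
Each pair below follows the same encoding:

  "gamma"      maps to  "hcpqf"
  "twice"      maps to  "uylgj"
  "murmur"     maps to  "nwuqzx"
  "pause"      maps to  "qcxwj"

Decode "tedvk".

In gamma: g→h is +1, a→c is +2, m→p is +3, m→q is +4 — the shift increases by 1 each position. Letter i (0-indexed) is shifted by i+1, so successive shifts are 1, 2, 3, ….
Undoing it on tedvk: t−1=s, e−2=c, d−3=a, v−4=r, k−5=f.

scarf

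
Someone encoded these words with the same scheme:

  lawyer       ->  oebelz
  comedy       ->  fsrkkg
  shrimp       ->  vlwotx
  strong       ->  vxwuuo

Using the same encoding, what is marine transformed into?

Letter i (0-indexed) is shifted by i+3, so successive shifts are 3, 4, 5, ….
For marine: m+3=p, a+4=e, r+5=w, i+6=o, n+7=u, e+8=m.

pewoum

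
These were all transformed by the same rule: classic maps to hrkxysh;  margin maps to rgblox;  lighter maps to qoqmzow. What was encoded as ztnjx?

under

Shifts by position in classic: pos 0: c→h (+5), pos 1: l→r (+6), pos 2: a→k (+10), pos 3: s→x (+5), pos 4: s→y (+6), pos 5: i→s (+10) — repeating every 3. It's a Vigenère-style cipher with numeric key [5,6,10]: position i shifts by key[i mod 3].
Reversing it on ztnjx: z−5=u, t−6=n, n−10=d, j−5=e, x−6=r.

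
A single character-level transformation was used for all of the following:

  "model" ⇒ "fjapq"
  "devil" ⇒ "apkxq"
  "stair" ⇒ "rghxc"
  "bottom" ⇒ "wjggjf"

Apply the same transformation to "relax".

m(12)→f(5) and o(14)→j(9) fit y≡15x+7 (mod 26); the inverse of 15 mod 26 is 7. Treating letters as 0–25, the rule is x ↦ 15x + 7 (mod 26).
For relax: r(17)→15·17+7≡2=c; e(4)→15·4+7≡15=p; l(11)→15·11+7≡16=q; a(0)→15·0+7≡7=h; x(23)→15·23+7≡14=o (all mod 26).

cpqho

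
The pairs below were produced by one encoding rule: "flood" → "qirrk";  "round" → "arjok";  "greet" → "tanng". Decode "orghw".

notch

f(5)→q(16) and l(11)→i(8) fit y≡3x+1 (mod 26); the inverse of 3 mod 26 is 9. Each letter's alphabet position (a=0..z=25) is mapped through 3·x+1 mod 26 — an affine cipher.
Undoing it on orghw: o(14)→9·(14−1)≡13=n; r(17)→9·(17−1)≡14=o; g(6)→9·(6−1)≡19=t; h(7)→9·(7−1)≡2=c; w(22)→9·(22−1)≡7=h (all mod 26).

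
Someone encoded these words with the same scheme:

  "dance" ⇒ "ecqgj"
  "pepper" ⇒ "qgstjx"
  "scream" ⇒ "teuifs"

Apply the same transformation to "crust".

dtxwy

Each letter shifts forward by (position + 1), i.e. 1, 2, 3, … — the shift grows by one for each successive letter.
On crust: c+1=d, r+2=t, u+3=x, s+4=w, t+5=y.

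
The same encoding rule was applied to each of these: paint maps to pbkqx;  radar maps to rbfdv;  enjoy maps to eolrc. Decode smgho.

sleek

In paint: p→p is +0, a→b is +1, i→k is +2, n→q is +3 — the shift increases by 1 each position. The shift increases by 1 at each position, starting from +0: 0, 1, 2, ….
Undoing it on smgho: s−0=s, m−1=l, g−2=e, h−3=e, o−4=k.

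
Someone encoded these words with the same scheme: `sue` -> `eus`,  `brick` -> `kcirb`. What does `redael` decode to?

The output letters match the input read backwards: sue reversed is eus. It's just the letters in reverse order.
Undoing it on redael: then reverse → leader.

leader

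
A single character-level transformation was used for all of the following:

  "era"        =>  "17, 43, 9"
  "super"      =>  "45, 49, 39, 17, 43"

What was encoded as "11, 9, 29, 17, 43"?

e(#5)→17 and r(#18)→43: differences scale by 2, so n = 2·pos + 7. Each letter becomes 2×(its alphabet position, a=1..z=26) + 7.
Reversing it on 11, 9, 29, 17, 43: 11→(11−7)÷2=2=b, 9→(9−7)÷2=1=a, 29→(29−7)÷2=11=k, 17→(17−7)÷2=5=e, 43→(43−7)÷2=18=r.

baker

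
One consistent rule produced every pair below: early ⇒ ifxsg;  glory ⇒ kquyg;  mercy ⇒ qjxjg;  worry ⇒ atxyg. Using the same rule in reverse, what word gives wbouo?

In early: e→i is +4, a→f is +5, r→x is +6, l→s is +7 — the shift increases by 1 each position. Letter i (0-indexed) is shifted by i+4, so successive shifts are 4, 5, 6, ….
Reversing it on wbouo: w−4=s, b−5=w, o−6=i, u−7=n, o−8=g.

swing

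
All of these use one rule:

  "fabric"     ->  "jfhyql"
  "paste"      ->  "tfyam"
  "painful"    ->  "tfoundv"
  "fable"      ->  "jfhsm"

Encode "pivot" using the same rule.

In fabric: f→j is +4, a→f is +5, b→h is +6, r→y is +7 — the shift increases by 1 each position. Each letter shifts forward by (position + 4), i.e. 4, 5, 6, … — the shift grows by one for each successive letter.
For pivot: p+4=t, i+5=n, v+6=b, o+7=v, t+8=b.

tnbvb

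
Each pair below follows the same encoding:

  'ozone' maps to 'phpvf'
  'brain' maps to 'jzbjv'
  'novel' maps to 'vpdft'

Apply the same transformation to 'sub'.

The shift depends on letter class: consonant z→h is +8, but vowel o→p is +1. The rule splits by letter class: vowels +1, consonants +8.
For sub: s(cons)+8=a, u(vowel)+1=v, b(cons)+8=j.

avj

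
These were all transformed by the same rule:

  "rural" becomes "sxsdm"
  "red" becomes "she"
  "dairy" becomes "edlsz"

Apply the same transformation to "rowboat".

srxcrdu

Two shifts are in play — +3 for a/e/i/o/u, +1 for every other letter.
Applying it to rowboat: r(cons)+1=s, o(vowel)+3=r, w(cons)+1=x, b(cons)+1=c, o(vowel)+3=r, a(vowel)+3=d, t(cons)+1=u.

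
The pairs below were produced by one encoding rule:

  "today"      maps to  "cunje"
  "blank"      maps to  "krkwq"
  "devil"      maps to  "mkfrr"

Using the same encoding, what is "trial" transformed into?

A repeating key of period 3 is used — shifts +9, +6, +10 over and over.
Applying it to trial: t+9=c, r+6=x, i+10=s, a+9=j, l+6=r.

cxsjr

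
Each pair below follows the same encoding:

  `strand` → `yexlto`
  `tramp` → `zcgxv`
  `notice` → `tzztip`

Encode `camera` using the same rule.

Shifts by position in strand: pos 0: s→y (+6), pos 1: t→e (+11), pos 2: r→x (+6), pos 3: a→l (+11) — repeating every 2. The shifts repeat in a cycle of length 2: positions 0,1,… shift by +6, +11, then the pattern repeats.
On camera: c+6=i, a+11=l, m+6=s, e+11=p, r+6=x, a+11=l.

ilspxl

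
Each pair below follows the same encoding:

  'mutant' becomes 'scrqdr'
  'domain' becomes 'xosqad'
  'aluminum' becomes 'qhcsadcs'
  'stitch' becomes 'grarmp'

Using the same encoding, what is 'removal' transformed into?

m(12)→s(18) and u(20)→c(2) fit y≡11x+16 (mod 26); the inverse of 11 mod 26 is 19. This is an affine cipher: with a=0,…,z=25, each position x becomes (11x+16) mod 26.
Applying it to removal: r(17)→11·17+16≡21=v; e(4)→11·4+16≡8=i; m(12)→11·12+16≡18=s; o(14)→11·14+16≡14=o; v(21)→11·21+16≡13=n; a(0)→11·0+16≡16=q; l(11)→11·11+16≡7=h (all mod 26).

visonqh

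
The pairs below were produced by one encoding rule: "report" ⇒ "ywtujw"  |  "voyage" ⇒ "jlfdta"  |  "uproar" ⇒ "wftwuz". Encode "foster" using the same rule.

The word is reversed, then every letter is shifted forward by 5.
For foster: reverse → retsof; then shift: r+5=w, e+5=j, t+5=y, s+5=x, o+5=t, f+5=k.

wjyxtk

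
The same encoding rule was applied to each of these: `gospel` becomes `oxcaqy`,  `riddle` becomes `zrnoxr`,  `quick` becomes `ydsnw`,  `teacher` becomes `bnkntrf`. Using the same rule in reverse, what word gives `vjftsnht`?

In gospel: g→o is +8, o→x is +9, s→c is +10, p→a is +11 — the shift increases by 1 each position. Letter i (0-indexed) is shifted by i+8, so successive shifts are 8, 9, 10, ….
Decoding vjftsnht: v−8=n, j−9=a, f−10=v, t−11=i, s−12=g, n−13=a, h−14=t, t−15=e.

navigate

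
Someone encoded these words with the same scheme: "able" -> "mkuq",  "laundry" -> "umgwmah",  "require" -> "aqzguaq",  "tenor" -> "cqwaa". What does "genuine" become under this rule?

pqwguwq

The shift depends on letter class: consonant b→k is +9, but vowel a→m is +12. Two shifts are in play — +12 for a/e/i/o/u, +9 for every other letter.
Applying it to genuine: g(cons)+9=p, e(vowel)+12=q, n(cons)+9=w, u(vowel)+12=g, i(vowel)+12=u, n(cons)+9=w, e(vowel)+12=q.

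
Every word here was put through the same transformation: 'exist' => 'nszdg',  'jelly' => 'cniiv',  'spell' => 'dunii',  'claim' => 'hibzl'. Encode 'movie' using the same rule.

lrmzn

e(4)→n(13) and x(23)→s(18) fit y≡3x+1 (mod 26); the inverse of 3 mod 26 is 9. Each letter's alphabet position (a=0..z=25) is mapped through 3·x+1 mod 26 — an affine cipher.
For movie: m(12)→3·12+1≡11=l; o(14)→3·14+1≡17=r; v(21)→3·21+1≡12=m; i(8)→3·8+1≡25=z; e(4)→3·4+1≡13=n (all mod 26).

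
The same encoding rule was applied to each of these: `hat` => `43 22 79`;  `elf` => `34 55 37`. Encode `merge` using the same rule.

58 34 73 40 34

With a=1..z=26, the number is 3·pos + 19.
For merge: m=13→58, e=5→34, r=18→73, g=7→40, e=5→34.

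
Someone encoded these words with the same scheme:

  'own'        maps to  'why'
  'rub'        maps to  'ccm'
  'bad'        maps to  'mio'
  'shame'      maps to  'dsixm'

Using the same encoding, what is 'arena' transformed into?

icmyi

The shift depends on letter class: consonant w→h is +11, but vowel o→w is +8. Vowels shift forward by 8 and consonants shift forward by 11.
For arena: a(vowel)+8=i, r(cons)+11=c, e(vowel)+8=m, n(cons)+11=y, a(vowel)+8=i.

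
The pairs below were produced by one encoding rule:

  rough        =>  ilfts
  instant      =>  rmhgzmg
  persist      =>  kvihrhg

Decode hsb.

shy

Each letter is replaced by its mirror in the alphabet: a↔z, b↔y, c↔x, and so on (the Atbash cipher).
Reversing it on hsb: h↔s, s↔h, b↔y.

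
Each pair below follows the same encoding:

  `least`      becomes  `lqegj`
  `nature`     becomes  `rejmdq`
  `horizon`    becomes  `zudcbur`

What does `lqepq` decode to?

l(11)→l(11) and e(4)→q(16) fit y≡3x+4 (mod 26); the inverse of 3 mod 26 is 9. Each letter's alphabet position (a=0..z=25) is mapped through 3·x+4 mod 26 — an affine cipher.
Reversing it on lqepq: l(11)→9·(11−4)≡11=l; q(16)→9·(16−4)≡4=e; e(4)→9·(4−4)≡0=a; p(15)→9·(15−4)≡21=v; q(16)→9·(16−4)≡4=e (all mod 26).

leave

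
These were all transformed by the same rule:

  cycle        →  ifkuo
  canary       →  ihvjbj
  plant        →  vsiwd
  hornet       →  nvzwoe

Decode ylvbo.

In cycle: c→i is +6, y→f is +7, c→k is +8, l→u is +9 — the shift increases by 1 each position. Letter i (0-indexed) is shifted by i+6, so successive shifts are 6, 7, 8, ….
Undoing it on ylvbo: y−6=s, l−7=e, v−8=n, b−9=s, o−10=e.

sense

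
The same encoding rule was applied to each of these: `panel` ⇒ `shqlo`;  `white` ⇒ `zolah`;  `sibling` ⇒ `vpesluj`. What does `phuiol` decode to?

Shifts by position in panel: pos 0: p→s (+3), pos 1: a→h (+7), pos 2: n→q (+3), pos 3: e→l (+7) — repeating every 2. It's a Vigenère-style cipher with numeric key [3,7]: position i shifts by key[i mod 2].
Reversing it on phuiol: p−3=m, h−7=a, u−3=r, i−7=b, o−3=l, l−7=e.

marble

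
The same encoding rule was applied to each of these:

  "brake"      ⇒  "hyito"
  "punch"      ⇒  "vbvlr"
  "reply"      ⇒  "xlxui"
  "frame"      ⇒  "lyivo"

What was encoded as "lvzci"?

In brake: b→h is +6, r→y is +7, a→i is +8, k→t is +9 — the shift increases by 1 each position. Letter i (0-indexed) is shifted by i+6, so successive shifts are 6, 7, 8, ….
Reversing it on lvzci: l−6=f, v−7=o, z−8=r, c−9=t, i−10=y.

forty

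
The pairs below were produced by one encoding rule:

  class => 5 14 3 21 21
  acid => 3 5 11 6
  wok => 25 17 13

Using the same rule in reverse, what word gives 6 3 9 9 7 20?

dagger

c is letter #3 and maps to 5: an offset of 2. Letters become their 1-based position plus 2 (so a→3, b→4, …).
Undoing it on 6 3 9 9 7 20: 6→(6−2)÷1=4=d, 3→(3−2)÷1=1=a, 9→(9−2)÷1=7=g, 9→(9−2)÷1=7=g, 7→(7−2)÷1=5=e, 20→(20−2)÷1=18=r.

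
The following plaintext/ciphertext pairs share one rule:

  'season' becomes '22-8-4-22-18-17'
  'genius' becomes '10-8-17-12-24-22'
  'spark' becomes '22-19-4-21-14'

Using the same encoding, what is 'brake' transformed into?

Letters become their 1-based position plus 3 (so a→4, b→5, …).
Applying it to brake: b=2→5, r=18→21, a=1→4, k=11→14, e=5→8.

5-21-4-14-8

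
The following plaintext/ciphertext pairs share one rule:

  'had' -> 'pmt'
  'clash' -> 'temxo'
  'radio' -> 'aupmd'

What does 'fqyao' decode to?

The output letters match the input read backwards, each shifted +12: had reversed is dah. Two steps: reverse the string, then apply a Caesar shift of +12.
Decoding fqyao: shift back: f−12=t, q−12=e, y−12=m, a−12=o, o−12=c → temoc; then reverse → comet.

comet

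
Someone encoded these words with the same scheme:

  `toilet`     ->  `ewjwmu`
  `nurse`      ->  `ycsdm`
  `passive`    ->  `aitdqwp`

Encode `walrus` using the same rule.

himcct

Shifts by position in toilet: pos 0: t→e (+11), pos 1: o→w (+8), pos 2: i→j (+1), pos 3: l→w (+11), pos 4: e→m (+8), pos 5: t→u (+1) — repeating every 3. The shifts repeat in a cycle of length 3: positions 0,1,… shift by +11, +8, +1, then the pattern repeats.
For walrus: w+11=h, a+8=i, l+1=m, r+11=c, u+8=c, s+1=t.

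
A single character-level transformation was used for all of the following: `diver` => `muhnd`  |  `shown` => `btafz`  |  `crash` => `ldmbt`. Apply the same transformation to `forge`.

Shifts by position in diver: pos 0: d→m (+9), pos 1: i→u (+12), pos 2: v→h (+12), pos 3: e→n (+9), pos 4: r→d (+12) — repeating every 3. The shifts repeat in a cycle of length 3: positions 0,1,… shift by +9, +12, +12, then the pattern repeats.
On forge: f+9=o, o+12=a, r+12=d, g+9=p, e+12=q.

oadpq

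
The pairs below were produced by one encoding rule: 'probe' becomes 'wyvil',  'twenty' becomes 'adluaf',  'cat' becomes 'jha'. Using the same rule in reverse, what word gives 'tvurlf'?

monkey

Compare letters: p→w is +7, r→y is +7, o→v is +7 — a constant shift. This is a Caesar cipher with shift 7.
Reversing it on tvurlf: t−7=m, v−7=o, u−7=n, r−7=k, l−7=e, f−7=y.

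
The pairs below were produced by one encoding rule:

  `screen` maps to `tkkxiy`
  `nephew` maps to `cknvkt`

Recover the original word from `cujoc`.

The output letters match the input read backwards, each shifted +6: screen reversed is neercs. Two steps: reverse the string, then apply a Caesar shift of +6.
Reversing it on cujoc: shift back: c−6=w, u−6=o, j−6=d, o−6=i, c−6=w → wodiw; then reverse → widow.

widow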